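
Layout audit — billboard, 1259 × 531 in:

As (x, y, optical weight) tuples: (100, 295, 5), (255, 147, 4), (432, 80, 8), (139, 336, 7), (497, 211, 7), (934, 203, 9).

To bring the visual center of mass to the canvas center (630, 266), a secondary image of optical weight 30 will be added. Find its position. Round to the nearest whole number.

(876, 342)

New total weight: (5 + 4 + 8 + 7 + 7 + 9) + 30 = 70.
x: need Σw·x = 70·630 = 44100. Existing = 5·100 + 4·255 + 8·432 + 7·139 + 7·497 + 9·934 = 17834. Remainder 26266 / 30 ≈ 875.53.
y: need Σw·y = 70·266 = 18620. Existing = 5·295 + 4·147 + 8·80 + 7·336 + 7·211 + 9·203 = 8359. Remainder 10261 / 30 ≈ 342.03.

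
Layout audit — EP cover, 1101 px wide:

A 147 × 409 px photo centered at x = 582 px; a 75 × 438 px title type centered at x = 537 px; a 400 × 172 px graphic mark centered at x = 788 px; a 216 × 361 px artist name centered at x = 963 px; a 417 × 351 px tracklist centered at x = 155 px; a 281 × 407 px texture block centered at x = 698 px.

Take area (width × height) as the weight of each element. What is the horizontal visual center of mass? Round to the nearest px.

x ≈ 568

Taking area as weight: photo 147·409 = 60123, title type 75·438 = 32850, graphic mark 400·172 = 68800, artist name 216·361 = 77976, tracklist 417·351 = 146367, texture block 281·407 = 114367. Sum 500483.
x: moment 284452375 / weight 500483 ≈ 568.36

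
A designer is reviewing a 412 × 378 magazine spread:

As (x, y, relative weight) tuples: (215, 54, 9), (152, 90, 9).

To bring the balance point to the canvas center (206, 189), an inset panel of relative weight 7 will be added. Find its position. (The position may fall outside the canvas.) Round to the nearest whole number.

(264, 490)

With the inset panel, Σw becomes 9 + 9 + 7 = 25.
x: target moment 25×206 = 5150; current 9·215 + 9·152 = 3303; the inset panel supplies 1847, so x = 1847/7 ≈ 263.86.
y: target moment 25×189 = 4725; current 9·54 + 9·90 = 1296; the inset panel supplies 3429, so y = 3429/7 ≈ 489.86.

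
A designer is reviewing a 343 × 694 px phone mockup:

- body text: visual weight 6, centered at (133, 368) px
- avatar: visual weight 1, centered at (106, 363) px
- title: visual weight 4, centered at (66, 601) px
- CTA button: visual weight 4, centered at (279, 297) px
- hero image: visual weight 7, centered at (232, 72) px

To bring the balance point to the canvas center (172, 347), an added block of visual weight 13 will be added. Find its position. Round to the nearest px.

(162, 421)

New total weight: (6 + 1 + 4 + 4 + 7) + 13 = 35.
x: need Σw·x = 35·172 = 6020. Existing = 6·133 + 1·106 + 4·66 + 4·279 + 7·232 = 3908. Remainder 2112 / 13 ≈ 162.46.
y: need Σw·y = 35·347 = 12145. Existing = 6·368 + 1·363 + 4·601 + 4·297 + 7·72 = 6667. Remainder 5478 / 13 ≈ 421.38.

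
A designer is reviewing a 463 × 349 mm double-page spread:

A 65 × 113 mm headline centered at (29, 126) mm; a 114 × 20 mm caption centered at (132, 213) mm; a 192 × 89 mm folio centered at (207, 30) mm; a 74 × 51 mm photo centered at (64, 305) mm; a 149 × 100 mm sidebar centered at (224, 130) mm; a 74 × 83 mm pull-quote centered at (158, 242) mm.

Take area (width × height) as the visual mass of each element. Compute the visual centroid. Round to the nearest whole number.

Taking area as weight: headline 65·113 = 7345, caption 114·20 = 2280, folio 192·89 = 17088, photo 74·51 = 3774, sidebar 149·100 = 14900, pull-quote 74·83 = 6142. Sum 51529.
x-moment: 7345·29 + 2280·132 + 17088·207 + 3774·64 + 14900·224 + 6142·158 = 8600753; centroid 8600753/51529 ≈ 166.91.
y-moment: 7345·126 + 2280·213 + 17088·30 + 3774·305 + 14900·130 + 6142·242 = 6498184; centroid 6498184/51529 ≈ 126.11.

(167, 126)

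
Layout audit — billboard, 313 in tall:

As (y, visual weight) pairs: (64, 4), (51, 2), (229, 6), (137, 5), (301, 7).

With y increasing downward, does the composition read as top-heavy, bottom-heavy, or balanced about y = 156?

Total weight = 4 + 2 + 6 + 5 + 7 = 24.
y: (4·64 + 2·51 + 6·229 + 5·137 + 7·301) / 24 = 4524 / 24 ≈ 188.50
188.5 vs midline 156 → bottom-heavy.

bottom-heavy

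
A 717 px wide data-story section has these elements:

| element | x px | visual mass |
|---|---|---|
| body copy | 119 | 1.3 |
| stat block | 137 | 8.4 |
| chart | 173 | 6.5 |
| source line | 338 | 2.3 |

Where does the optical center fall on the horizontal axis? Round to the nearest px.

x ≈ 173

Total weight = 1.3 + 8.4 + 6.5 + 2.3 = 18.5.
x-moment: 1.3·119 + 8.4·137 + 6.5·173 + 2.3·338 = 3207.4; centroid 3207.4/18.5 ≈ 173.37.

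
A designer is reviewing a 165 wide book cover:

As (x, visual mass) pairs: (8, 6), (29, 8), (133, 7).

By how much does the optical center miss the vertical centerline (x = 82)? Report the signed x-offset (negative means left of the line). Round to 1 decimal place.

Σw = 6 + 8 + 7 = 21.
Σw·x = 6·8 + 8·29 + 7·133 = 1211, so x̄ = 1211/21 ≈ 57.67.
Offset from x = 82: 57.67 − 82 ≈ -24.33.

≈ -24.3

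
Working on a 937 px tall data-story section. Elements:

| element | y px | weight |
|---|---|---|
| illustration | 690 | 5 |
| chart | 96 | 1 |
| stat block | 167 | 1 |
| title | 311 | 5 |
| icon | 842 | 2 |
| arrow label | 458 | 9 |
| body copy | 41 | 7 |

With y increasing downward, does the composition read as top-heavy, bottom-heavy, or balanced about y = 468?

top-heavy

Weights sum to 5 + 1 + 1 + 5 + 2 + 9 + 7 = 30.
y: moment 11361 / weight 30 ≈ 378.70
378.7 lies above (smaller y than) the midline 468, so the layout is top-heavy.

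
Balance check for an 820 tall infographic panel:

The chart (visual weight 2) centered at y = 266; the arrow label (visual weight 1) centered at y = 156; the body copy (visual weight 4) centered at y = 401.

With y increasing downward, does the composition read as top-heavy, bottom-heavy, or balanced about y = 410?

top-heavy

Total weight = 2 + 1 + 4 = 7.
y-moment: 2·266 + 1·156 + 4·401 = 2292; centroid 2292/7 ≈ 327.43.
327.4 vs midline 410 → top-heavy.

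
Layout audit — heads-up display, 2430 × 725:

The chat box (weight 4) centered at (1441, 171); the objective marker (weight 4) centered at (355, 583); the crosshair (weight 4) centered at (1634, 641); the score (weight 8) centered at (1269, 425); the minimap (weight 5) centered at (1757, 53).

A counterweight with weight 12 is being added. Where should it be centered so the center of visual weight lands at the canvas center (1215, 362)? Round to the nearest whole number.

(1025, 346)

New total weight: (4 + 4 + 4 + 8 + 5) + 12 = 37.
Along x: (32657 + 12·x) / 37 = 1215 (existing moment 4·1441 + 4·355 + 4·1634 + 8·1269 + 5·1757 = 32657) ⇒ x = (44955 − 32657) / 12 ≈ 1024.83.
Along y: (9245 + 12·y) / 37 = 362 (existing moment 4·171 + 4·583 + 4·641 + 8·425 + 5·53 = 9245) ⇒ y = (13394 − 9245) / 12 ≈ 345.75.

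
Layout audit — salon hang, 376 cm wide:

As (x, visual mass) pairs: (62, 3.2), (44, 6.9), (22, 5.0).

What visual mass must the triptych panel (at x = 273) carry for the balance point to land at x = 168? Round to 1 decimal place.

w ≈ 18.3

Fixed elements: Σw = 3.2 + 6.9 + 5.0 = 15.1, Σw·x = 3.2·62 + 6.9·44 + 5.0·22 = 612.0.
Set Σw·x/Σw = 168: (612.0 + 273w) = 168·(15.1 + w).
Rearranging, w·(273 − 168) = 168·15.1 − 612.0 = 1924.8, so w ≈ 1924.8/105 = 18.33.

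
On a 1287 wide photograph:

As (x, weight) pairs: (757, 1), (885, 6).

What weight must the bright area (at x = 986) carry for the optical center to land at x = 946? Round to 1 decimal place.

Existing Σw = 7 (1 + 6); existing moment 1·757 + 6·885 = 6067.
Balance at x = 946 requires (6067 + w·986) / (7 + w) = 946.
So w = (946·7 − 6067)/(986 − 946) = 555/40 ≈ 13.88.

w ≈ 13.9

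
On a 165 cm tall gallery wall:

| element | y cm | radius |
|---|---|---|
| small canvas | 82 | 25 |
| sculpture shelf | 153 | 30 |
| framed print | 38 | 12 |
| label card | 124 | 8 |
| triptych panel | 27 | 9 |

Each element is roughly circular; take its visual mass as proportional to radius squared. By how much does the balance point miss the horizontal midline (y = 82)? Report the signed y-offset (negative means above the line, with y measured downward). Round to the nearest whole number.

≈ 31 cm

r² weights: small canvas 25² = 625, sculpture shelf 30² = 900, framed print 12² = 144, label card 8² = 64, triptych panel 9² = 81. Total = 1814.
y-moment: 625·82 + 900·153 + 144·38 + 64·124 + 81·27 = 204545; centroid 204545/1814 ≈ 112.76.
Against y = 82, that's 112.76 − 82 = 30.76.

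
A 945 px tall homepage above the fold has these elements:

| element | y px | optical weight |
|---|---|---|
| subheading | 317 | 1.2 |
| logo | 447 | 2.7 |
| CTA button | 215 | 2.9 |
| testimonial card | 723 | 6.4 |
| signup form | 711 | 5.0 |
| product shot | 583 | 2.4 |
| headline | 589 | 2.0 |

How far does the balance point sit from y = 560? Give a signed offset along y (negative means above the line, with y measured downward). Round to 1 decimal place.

≈ 13.9 px

Σw = 1.2 + 2.7 + 2.9 + 6.4 + 5.0 + 2.4 + 2.0 = 22.6.
Σw·y = 1.2·317 + 2.7·447 + 2.9·215 + 6.4·723 + 5.0·711 + 2.4·583 + 2.0·589 = 12970.2, so ȳ = 12970.2/22.6 ≈ 573.90.
Offset from y = 560: 573.90 − 560 ≈ 13.90.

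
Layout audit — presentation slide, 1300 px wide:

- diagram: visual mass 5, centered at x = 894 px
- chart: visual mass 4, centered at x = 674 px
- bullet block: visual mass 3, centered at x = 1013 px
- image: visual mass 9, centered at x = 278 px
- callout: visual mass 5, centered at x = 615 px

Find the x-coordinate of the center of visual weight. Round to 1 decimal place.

Σw = 5 + 4 + 3 + 9 + 5 = 26.
x-moment: 5·894 + 4·674 + 3·1013 + 9·278 + 5·615 = 15782; centroid 15782/26 ≈ 607.00.

x ≈ 607.0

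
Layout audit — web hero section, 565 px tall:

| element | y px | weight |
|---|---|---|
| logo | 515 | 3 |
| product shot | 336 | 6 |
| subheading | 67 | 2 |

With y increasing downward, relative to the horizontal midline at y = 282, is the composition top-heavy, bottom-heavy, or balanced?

Total weight = 3 + 6 + 2 = 11.
Σw·y = 3·515 + 6·336 + 2·67 = 3695, so ȳ = 3695/11 ≈ 335.91.
335.9 lies below (larger y than) the midline 282, so the layout is bottom-heavy.

bottom-heavy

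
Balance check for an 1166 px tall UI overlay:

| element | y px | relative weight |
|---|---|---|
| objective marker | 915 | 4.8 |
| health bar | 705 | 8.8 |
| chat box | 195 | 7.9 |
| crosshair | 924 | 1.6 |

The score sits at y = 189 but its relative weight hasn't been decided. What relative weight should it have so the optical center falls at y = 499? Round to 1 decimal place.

w ≈ 6.7

Existing Σw = 23.1 (4.8 + 8.8 + 7.9 + 1.6); existing moment 4.8·915 + 8.8·705 + 7.9·195 + 1.6·924 = 13614.9.
Balance at y = 499 requires (13614.9 + w·189) / (23.1 + w) = 499.
So w = (499·23.1 − 13614.9)/(189 − 499) = -2088.0/-310 ≈ 6.74.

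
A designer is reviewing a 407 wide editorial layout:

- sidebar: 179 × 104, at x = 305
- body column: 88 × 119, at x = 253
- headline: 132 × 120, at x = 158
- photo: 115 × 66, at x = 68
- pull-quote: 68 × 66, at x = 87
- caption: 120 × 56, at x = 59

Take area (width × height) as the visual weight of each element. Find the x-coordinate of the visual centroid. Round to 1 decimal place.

Taking area as weight: sidebar 179·104 = 18616, body column 88·119 = 10472, headline 132·120 = 15840, photo 115·66 = 7590, pull-quote 68·66 = 4488, caption 120·56 = 6720. Sum 63726.
Σw·x = 12133072; x̄ = 12133072/63726 ≈ 190.39.

x ≈ 190.4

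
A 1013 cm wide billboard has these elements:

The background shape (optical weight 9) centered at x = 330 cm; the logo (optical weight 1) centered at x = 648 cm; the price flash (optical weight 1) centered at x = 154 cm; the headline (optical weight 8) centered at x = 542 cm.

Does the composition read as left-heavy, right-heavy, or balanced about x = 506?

left-heavy

Total weight = 9 + 1 + 1 + 8 = 19.
x: (9·330 + 1·648 + 1·154 + 8·542) / 19 = 8108 / 19 ≈ 426.74
Since 426.7 is left of 506, the composition reads left-heavy.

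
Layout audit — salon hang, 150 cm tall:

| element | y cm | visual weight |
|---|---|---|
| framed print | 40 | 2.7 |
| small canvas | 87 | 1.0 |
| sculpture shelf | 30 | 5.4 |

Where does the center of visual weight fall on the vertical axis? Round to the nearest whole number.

y ≈ 39

Total weight = 2.7 + 1.0 + 5.4 = 9.1.
Σw·y = 2.7·40 + 1.0·87 + 5.4·30 = 357.0, so ȳ = 357.0/9.1 ≈ 39.23.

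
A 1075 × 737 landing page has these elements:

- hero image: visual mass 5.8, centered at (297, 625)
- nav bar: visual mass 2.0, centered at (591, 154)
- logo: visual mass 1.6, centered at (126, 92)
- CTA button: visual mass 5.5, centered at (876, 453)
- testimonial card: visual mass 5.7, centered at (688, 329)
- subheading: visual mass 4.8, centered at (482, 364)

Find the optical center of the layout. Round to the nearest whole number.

(557, 401)

Total weight = 5.8 + 2.0 + 1.6 + 5.5 + 5.7 + 4.8 = 25.4.
x: moment 14159.4 / weight 25.4 ≈ 557.46
y: moment 10194.2 / weight 25.4 ≈ 401.35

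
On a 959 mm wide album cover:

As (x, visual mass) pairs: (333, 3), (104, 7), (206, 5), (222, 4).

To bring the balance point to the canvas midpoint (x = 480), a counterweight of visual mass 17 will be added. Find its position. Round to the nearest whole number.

After adding the counterweight, total weight = 3 + 7 + 5 + 4 + 17 = 36.
x: need Σw·x = 36·480 = 17280. Existing = 3·333 + 7·104 + 5·206 + 4·222 = 3645. Remainder 13635 / 17 ≈ 802.06.

x ≈ 802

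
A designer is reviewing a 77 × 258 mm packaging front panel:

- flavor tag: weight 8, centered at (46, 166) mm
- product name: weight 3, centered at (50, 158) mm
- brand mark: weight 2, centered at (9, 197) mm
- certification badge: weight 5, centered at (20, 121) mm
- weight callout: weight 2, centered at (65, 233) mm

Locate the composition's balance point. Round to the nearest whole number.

Weights sum to 8 + 3 + 2 + 5 + 2 = 20.
x-moment: 8·46 + 3·50 + 2·9 + 5·20 + 2·65 = 766; centroid 766/20 ≈ 38.30.
y-moment: 8·166 + 3·158 + 2·197 + 5·121 + 2·233 = 3267; centroid 3267/20 ≈ 163.35.

(38, 163)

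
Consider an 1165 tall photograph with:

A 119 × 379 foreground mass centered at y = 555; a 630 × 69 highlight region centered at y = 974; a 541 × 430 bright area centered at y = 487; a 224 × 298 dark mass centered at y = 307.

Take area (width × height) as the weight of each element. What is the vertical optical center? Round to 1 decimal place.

y ≈ 518.5

Areas → weights: foreground mass 119·379 = 45101, highlight region 630·69 = 43470, bright area 541·430 = 232630, dark mass 224·298 = 66752; Σw = 387953.
y: (45101·555 + 43470·974 + 232630·487 + 66752·307) / 387953 = 201154509 / 387953 ≈ 518.50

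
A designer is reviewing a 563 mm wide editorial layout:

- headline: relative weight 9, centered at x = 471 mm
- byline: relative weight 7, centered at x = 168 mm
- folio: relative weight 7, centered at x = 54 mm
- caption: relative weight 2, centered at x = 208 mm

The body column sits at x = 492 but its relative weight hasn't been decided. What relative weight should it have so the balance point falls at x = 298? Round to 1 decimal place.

Known weights sum to 9 + 7 + 7 + 2 = 25; their moment is 9·471 + 7·168 + 7·54 + 2·208 = 6209.
Set Σw·x/Σw = 298: (6209 + 492w) = 298·(25 + w).
So w = (298·25 − 6209)/(492 − 298) = 1241/194 ≈ 6.40.

w ≈ 6.4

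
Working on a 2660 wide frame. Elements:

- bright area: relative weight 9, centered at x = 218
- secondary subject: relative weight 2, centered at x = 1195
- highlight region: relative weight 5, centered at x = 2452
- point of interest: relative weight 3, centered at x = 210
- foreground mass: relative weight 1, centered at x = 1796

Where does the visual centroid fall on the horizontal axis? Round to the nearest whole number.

x ≈ 952

Σw = 9 + 2 + 5 + 3 + 1 = 20.
Σw·x = 9·218 + 2·1195 + 5·2452 + 3·210 + 1·1796 = 19038, so x̄ = 19038/20 ≈ 951.90.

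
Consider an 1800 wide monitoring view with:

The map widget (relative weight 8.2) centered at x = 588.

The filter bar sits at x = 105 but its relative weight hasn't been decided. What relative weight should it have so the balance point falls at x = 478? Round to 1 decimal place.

The single fixed element contributes weight 8.2, moment 8.2·588 = 4821.6.
Set Σw·x/Σw = 478: (4821.6 + 105w) = 478·(8.2 + w).
So w = (478·8.2 − 4821.6)/(105 − 478) = -902.0/-373 ≈ 2.42.

w ≈ 2.4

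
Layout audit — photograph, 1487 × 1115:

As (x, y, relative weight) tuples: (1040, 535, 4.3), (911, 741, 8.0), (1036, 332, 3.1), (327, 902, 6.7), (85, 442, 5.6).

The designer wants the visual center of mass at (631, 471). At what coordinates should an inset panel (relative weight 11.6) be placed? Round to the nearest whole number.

After adding the inset panel, total weight = 4.3 + 8.0 + 3.1 + 6.7 + 5.6 + 11.6 = 39.3.
Along x: (17638.5 + 11.6·x) / 39.3 = 631 (existing moment 4.3·1040 + 8.0·911 + 3.1·1036 + 6.7·327 + 5.6·85 = 17638.5) ⇒ x = (24798.3 − 17638.5) / 11.6 ≈ 617.22.
Along y: (17776.3 + 11.6·y) / 39.3 = 471 (existing moment 4.3·535 + 8.0·741 + 3.1·332 + 6.7·902 + 5.6·442 = 17776.3) ⇒ y = (18510.3 − 17776.3) / 11.6 ≈ 63.28.

(617, 63)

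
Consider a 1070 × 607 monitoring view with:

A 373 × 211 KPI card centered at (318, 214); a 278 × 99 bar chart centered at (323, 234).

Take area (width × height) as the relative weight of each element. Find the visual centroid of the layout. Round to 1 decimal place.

(319.3, 219.2)

Areas → weights: KPI card 373·211 = 78703, bar chart 278·99 = 27522; Σw = 106225.
Σw·x = 78703·318 + 27522·323 = 33917160, so x̄ = 33917160/106225 ≈ 319.30.
Σw·y = 78703·214 + 27522·234 = 23282590, so ȳ = 23282590/106225 ≈ 219.18.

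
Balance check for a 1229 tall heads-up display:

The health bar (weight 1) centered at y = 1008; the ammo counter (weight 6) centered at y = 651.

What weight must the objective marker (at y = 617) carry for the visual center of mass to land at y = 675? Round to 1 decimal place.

Fixed elements: Σw = 1 + 6 = 7, Σw·y = 1·1008 + 6·651 = 4914.
Set Σw·y/Σw = 675: (4914 + 617w) = 675·(7 + w).
So w = (675·7 − 4914)/(617 − 675) = -189/-58 ≈ 3.26.

w ≈ 3.3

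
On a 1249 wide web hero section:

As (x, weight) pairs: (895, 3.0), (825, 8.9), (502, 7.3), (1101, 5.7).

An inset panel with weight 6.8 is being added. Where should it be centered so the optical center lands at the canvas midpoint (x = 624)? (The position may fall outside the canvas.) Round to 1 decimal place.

With the inset panel, Σw becomes 3.0 + 8.9 + 7.3 + 5.7 + 6.8 = 31.7.
Along x: (19967.8 + 6.8·x) / 31.7 = 624 (existing moment 3.0·895 + 8.9·825 + 7.3·502 + 5.7·1101 = 19967.8) ⇒ x = (19780.8 − 19967.8) / 6.8 ≈ -27.50.

x ≈ -27.5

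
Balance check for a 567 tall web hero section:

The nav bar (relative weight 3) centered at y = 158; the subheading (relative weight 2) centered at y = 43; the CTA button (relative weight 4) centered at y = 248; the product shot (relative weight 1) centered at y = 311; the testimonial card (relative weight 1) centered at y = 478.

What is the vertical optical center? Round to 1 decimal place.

Weights sum to 3 + 2 + 4 + 1 + 1 = 11.
y: (3·158 + 2·43 + 4·248 + 1·311 + 1·478) / 11 = 2341 / 11 ≈ 212.82

y ≈ 212.8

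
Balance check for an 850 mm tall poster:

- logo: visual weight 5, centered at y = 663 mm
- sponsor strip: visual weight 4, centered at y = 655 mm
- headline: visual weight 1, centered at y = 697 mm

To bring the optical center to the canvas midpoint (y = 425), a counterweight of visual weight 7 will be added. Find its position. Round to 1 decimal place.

y ≈ 84.7

After adding the counterweight, total weight = 5 + 4 + 1 + 7 = 17.
Along y: (6632 + 7·y) / 17 = 425 (existing moment 5·663 + 4·655 + 1·697 = 6632) ⇒ y = (7225 − 6632) / 7 ≈ 84.71.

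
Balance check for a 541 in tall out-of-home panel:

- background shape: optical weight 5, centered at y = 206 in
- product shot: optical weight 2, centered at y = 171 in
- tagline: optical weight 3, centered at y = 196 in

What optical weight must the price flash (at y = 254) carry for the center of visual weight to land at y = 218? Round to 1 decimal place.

w ≈ 6.1

Existing Σw = 10 (5 + 2 + 3); existing moment 5·206 + 2·171 + 3·196 = 1960.
Set Σw·y/Σw = 218: (1960 + 254w) = 218·(10 + w).
So w = (218·10 − 1960)/(254 − 218) = 220/36 ≈ 6.11.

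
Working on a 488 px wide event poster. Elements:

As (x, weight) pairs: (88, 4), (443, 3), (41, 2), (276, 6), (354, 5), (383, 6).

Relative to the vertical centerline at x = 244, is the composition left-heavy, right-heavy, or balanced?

Total weight = 4 + 3 + 2 + 6 + 5 + 6 = 26.
Σw·x = 4·88 + 3·443 + 2·41 + 6·276 + 5·354 + 6·383 = 7487, so x̄ = 7487/26 ≈ 287.96.
288.0 vs midline 244 → right-heavy.

right-heavy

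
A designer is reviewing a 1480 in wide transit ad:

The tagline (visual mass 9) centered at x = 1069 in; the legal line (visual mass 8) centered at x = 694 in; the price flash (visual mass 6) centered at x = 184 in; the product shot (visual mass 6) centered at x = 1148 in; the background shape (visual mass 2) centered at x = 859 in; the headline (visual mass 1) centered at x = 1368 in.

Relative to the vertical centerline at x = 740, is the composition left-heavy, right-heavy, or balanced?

Weights sum to 9 + 8 + 6 + 6 + 2 + 1 = 32.
x: (9·1069 + 8·694 + 6·184 + 6·1148 + 2·859 + 1·1368) / 32 = 26251 / 32 ≈ 820.34
820.3 vs midline 740 → right-heavy.

right-heavy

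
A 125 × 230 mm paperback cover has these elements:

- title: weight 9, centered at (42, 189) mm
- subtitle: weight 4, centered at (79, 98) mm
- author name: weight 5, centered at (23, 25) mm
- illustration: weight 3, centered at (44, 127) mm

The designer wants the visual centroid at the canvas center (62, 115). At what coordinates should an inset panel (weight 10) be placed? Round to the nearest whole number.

(98, 97)

After adding the inset panel, total weight = 9 + 4 + 5 + 3 + 10 = 31.
x: target moment 31×62 = 1922; current 9·42 + 4·79 + 5·23 + 3·44 = 941; the inset panel supplies 981, so x = 981/10 ≈ 98.10.
y: target moment 31×115 = 3565; current 9·189 + 4·98 + 5·25 + 3·127 = 2599; the inset panel supplies 966, so y = 966/10 ≈ 96.60.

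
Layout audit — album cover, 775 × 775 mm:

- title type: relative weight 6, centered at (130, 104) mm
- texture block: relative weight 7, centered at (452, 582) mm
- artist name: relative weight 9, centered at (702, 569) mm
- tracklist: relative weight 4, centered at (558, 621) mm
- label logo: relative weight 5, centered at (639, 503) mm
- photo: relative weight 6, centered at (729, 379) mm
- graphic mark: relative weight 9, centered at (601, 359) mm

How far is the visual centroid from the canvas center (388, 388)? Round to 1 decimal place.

≈ 174.3 mm

Weights sum to 6 + 7 + 9 + 4 + 5 + 6 + 9 = 46.
x-moment: 6·130 + 7·452 + 9·702 + 4·558 + 5·639 + 6·729 + 9·601 = 25472; centroid 25472/46 ≈ 553.74.
y-moment: 6·104 + 7·582 + 9·569 + 4·621 + 5·503 + 6·379 + 9·359 = 20323; centroid 20323/46 ≈ 441.80.
From (388, 388): dx = 165.74, dy = 53.80, so the distance is √(dx²+dy²) ≈ 174.25.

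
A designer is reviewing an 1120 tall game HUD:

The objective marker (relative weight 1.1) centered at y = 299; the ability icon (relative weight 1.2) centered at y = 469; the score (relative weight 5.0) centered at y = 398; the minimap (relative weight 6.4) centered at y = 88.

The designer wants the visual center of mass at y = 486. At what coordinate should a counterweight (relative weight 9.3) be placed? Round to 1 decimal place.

With the counterweight, Σw becomes 1.1 + 1.2 + 5.0 + 6.4 + 9.3 = 23.0.
y: need Σw·y = 23.0·486 = 11178.0. Existing = 1.1·299 + 1.2·469 + 5.0·398 + 6.4·88 = 3444.9. Remainder 7733.1 / 9.3 ≈ 831.52.

y ≈ 831.5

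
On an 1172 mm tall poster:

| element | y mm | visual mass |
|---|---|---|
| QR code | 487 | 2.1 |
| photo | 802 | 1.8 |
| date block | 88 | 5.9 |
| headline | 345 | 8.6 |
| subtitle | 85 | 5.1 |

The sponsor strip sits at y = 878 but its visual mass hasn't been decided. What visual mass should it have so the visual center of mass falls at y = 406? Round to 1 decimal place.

w ≈ 6.7

Existing Σw = 23.5 (2.1 + 1.8 + 5.9 + 8.6 + 5.1); existing moment 2.1·487 + 1.8·802 + 5.9·88 + 8.6·345 + 5.1·85 = 6386.0.
Set Σw·y/Σw = 406: (6386.0 + 878w) = 406·(23.5 + w).
Rearranging, w·(878 − 406) = 406·23.5 − 6386.0 = 3155.0, so w ≈ 3155.0/472 = 6.68.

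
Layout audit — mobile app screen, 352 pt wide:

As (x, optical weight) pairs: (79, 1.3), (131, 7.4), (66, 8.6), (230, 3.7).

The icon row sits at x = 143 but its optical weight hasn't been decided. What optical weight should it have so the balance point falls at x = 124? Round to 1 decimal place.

Existing Σw = 21.0 (1.3 + 7.4 + 8.6 + 3.7); existing moment 1.3·79 + 7.4·131 + 8.6·66 + 3.7·230 = 2490.7.
For the centroid to hit 124: (2490.7 + w·143) / (21.0 + w) = 124.
Solving: w = (124·21.0 − 2490.7) / (143 − 124) = 113.3 / 19 ≈ 5.96.

w ≈ 6.0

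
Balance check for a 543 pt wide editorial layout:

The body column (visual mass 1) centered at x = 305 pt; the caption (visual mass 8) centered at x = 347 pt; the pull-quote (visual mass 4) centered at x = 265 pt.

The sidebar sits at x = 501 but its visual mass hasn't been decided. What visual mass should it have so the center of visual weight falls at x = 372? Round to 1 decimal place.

Fixed elements: Σw = 1 + 8 + 4 = 13, Σw·x = 1·305 + 8·347 + 4·265 = 4141.
Set Σw·x/Σw = 372: (4141 + 501w) = 372·(13 + w).
So w = (372·13 − 4141)/(501 − 372) = 695/129 ≈ 5.39.

w ≈ 5.4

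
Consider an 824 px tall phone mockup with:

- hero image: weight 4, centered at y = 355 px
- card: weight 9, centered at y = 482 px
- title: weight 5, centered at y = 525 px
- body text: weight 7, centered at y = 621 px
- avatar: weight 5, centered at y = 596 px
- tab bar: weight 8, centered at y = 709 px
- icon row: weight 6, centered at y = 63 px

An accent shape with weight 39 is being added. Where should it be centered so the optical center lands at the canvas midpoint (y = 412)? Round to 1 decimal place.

y ≈ 318.9

New total weight: (4 + 9 + 5 + 7 + 5 + 8 + 6) + 39 = 83.
y: target moment 83×412 = 34196; current 4·355 + 9·482 + 5·525 + 7·621 + 5·596 + 8·709 + 6·63 = 21760; the accent shape supplies 12436, so y = 12436/39 ≈ 318.87.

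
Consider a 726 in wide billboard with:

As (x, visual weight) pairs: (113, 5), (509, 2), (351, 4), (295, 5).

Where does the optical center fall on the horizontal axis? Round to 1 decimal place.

x ≈ 278.9

Total weight = 5 + 2 + 4 + 5 = 16.
Σw·x = 5·113 + 2·509 + 4·351 + 5·295 = 4462, so x̄ = 4462/16 ≈ 278.88.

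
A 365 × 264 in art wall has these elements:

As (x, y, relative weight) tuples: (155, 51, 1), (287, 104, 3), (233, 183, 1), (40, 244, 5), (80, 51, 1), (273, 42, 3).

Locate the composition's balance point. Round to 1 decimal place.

Σw = 1 + 3 + 1 + 5 + 1 + 3 = 14.
x: (1·155 + 3·287 + 1·233 + 5·40 + 1·80 + 3·273) / 14 = 2348 / 14 ≈ 167.71
y: (1·51 + 3·104 + 1·183 + 5·244 + 1·51 + 3·42) / 14 = 1943 / 14 ≈ 138.79

(167.7, 138.8)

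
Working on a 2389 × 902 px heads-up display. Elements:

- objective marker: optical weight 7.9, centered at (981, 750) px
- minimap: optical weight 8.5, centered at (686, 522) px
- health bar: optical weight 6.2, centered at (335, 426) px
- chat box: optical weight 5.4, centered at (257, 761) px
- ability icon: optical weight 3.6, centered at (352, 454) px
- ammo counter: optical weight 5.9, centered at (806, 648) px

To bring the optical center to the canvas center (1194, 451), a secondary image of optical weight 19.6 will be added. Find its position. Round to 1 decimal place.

(2301.5, 162.3)

With the secondary image, Σw becomes 7.9 + 8.5 + 6.2 + 5.4 + 3.6 + 5.9 + 19.6 = 57.1.
Along x: (23068.3 + 19.6·x) / 57.1 = 1194 (existing moment 7.9·981 + 8.5·686 + 6.2·335 + 5.4·257 + 3.6·352 + 5.9·806 = 23068.3) ⇒ x = (68177.4 − 23068.3) / 19.6 ≈ 2301.48.
Along y: (22570.2 + 19.6·y) / 57.1 = 451 (existing moment 7.9·750 + 8.5·522 + 6.2·426 + 5.4·761 + 3.6·454 + 5.9·648 = 22570.2) ⇒ y = (25752.1 − 22570.2) / 19.6 ≈ 162.34.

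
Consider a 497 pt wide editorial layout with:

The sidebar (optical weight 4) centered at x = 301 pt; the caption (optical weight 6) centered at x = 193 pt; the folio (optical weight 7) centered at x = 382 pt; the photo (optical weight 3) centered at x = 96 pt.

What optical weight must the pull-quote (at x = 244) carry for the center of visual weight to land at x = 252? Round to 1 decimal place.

Fixed elements: Σw = 4 + 6 + 7 + 3 = 20, Σw·x = 4·301 + 6·193 + 7·382 + 3·96 = 5324.
For the centroid to hit 252: (5324 + w·244) / (20 + w) = 252.
Solving: w = (252·20 − 5324) / (244 − 252) = -284 / -8 ≈ 35.50.

w ≈ 35.5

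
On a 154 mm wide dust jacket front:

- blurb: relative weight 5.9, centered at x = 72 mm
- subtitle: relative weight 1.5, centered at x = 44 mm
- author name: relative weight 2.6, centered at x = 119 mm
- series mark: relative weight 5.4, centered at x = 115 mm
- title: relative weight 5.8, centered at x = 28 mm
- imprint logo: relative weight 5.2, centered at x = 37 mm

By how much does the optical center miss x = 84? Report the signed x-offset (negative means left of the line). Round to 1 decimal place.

≈ -16.7 mm

Weights sum to 5.9 + 1.5 + 2.6 + 5.4 + 5.8 + 5.2 = 26.4.
Σw·x = 5.9·72 + 1.5·44 + 2.6·119 + 5.4·115 + 5.8·28 + 5.2·37 = 1776.0, so x̄ = 1776.0/26.4 ≈ 67.27.
Difference: 67.27 − 84 ≈ -16.73.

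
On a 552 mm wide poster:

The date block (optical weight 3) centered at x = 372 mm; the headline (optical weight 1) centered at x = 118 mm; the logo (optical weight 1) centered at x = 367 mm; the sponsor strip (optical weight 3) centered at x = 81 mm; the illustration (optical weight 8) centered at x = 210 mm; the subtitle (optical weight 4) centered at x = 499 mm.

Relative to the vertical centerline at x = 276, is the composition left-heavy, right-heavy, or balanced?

Weights sum to 3 + 1 + 1 + 3 + 8 + 4 = 20.
x-moment: 3·372 + 1·118 + 1·367 + 3·81 + 8·210 + 4·499 = 5520; centroid 5520/20 ≈ 276.00.
The centroid 276.00 matches the midline at 276, so the layout is balanced.

balanced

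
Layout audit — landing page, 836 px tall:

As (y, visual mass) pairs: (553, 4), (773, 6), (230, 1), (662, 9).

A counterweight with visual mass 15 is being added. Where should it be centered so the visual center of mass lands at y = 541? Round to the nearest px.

y ≈ 393

With the counterweight, Σw becomes 4 + 6 + 1 + 9 + 15 = 35.
y: target moment 35×541 = 18935; current 4·553 + 6·773 + 1·230 + 9·662 = 13038; the counterweight supplies 5897, so y = 5897/15 ≈ 393.13.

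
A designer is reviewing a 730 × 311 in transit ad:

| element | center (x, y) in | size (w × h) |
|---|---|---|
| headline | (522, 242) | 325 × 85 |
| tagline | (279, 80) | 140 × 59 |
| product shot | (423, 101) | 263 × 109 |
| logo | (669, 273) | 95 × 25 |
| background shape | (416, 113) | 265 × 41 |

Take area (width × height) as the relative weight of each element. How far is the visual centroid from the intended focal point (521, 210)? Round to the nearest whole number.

≈ 90 in

Taking area as weight: headline 325·85 = 27625, tagline 140·59 = 8260, product shot 263·109 = 28667, logo 95·25 = 2375, background shape 265·41 = 10865. Sum 77792.
x: (27625·522 + 8260·279 + 28667·423 + 2375·669 + 10865·416) / 77792 = 34959646 / 77792 ≈ 449.40
y: (27625·242 + 8260·80 + 28667·101 + 2375·273 + 10865·113) / 77792 = 12117537 / 77792 ≈ 155.77
Relative to (521, 210): Δ = (-71.60, -54.23); |Δ| = √(-71.60² + -54.23²) ≈ 89.82.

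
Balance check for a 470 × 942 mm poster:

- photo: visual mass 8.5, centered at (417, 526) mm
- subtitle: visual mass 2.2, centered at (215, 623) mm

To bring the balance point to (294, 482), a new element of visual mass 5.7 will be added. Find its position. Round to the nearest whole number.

(141, 362)

With the new element, Σw becomes 8.5 + 2.2 + 5.7 = 16.4.
x: target moment 16.4×294 = 4821.6; current 8.5·417 + 2.2·215 = 4017.5; the new element supplies 804.1, so x = 804.1/5.7 ≈ 141.07.
y: target moment 16.4×482 = 7904.8; current 8.5·526 + 2.2·623 = 5841.6; the new element supplies 2063.2, so y = 2063.2/5.7 ≈ 361.96.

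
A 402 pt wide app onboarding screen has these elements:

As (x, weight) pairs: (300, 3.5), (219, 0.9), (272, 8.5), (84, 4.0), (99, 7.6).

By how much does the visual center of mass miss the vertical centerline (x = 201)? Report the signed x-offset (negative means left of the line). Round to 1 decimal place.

≈ -11.3 pt

Total weight = 3.5 + 0.9 + 8.5 + 4.0 + 7.6 = 24.5.
x: (3.5·300 + 0.9·219 + 8.5·272 + 4.0·84 + 7.6·99) / 24.5 = 4647.5 / 24.5 ≈ 189.69
Against x = 201, that's 189.69 − 201 = -11.31.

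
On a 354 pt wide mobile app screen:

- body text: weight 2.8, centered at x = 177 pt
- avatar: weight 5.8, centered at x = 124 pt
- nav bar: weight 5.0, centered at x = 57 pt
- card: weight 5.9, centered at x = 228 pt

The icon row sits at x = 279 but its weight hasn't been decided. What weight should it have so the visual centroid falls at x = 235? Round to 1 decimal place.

w ≈ 39.5

Known weights sum to 2.8 + 5.8 + 5.0 + 5.9 = 19.5; their moment is 2.8·177 + 5.8·124 + 5.0·57 + 5.9·228 = 2845.0.
For the centroid to hit 235: (2845.0 + w·279) / (19.5 + w) = 235.
So w = (235·19.5 − 2845.0)/(279 − 235) = 1737.5/44 ≈ 39.49.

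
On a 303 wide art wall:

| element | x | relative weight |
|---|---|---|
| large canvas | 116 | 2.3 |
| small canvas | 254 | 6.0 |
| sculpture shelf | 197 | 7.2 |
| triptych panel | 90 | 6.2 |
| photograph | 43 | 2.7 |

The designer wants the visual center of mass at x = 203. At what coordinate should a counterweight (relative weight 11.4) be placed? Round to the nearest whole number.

x ≈ 297

New total weight: (2.3 + 6.0 + 7.2 + 6.2 + 2.7) + 11.4 = 35.8.
x: need Σw·x = 35.8·203 = 7267.4. Existing = 2.3·116 + 6.0·254 + 7.2·197 + 6.2·90 + 2.7·43 = 3883.3. Remainder 3384.1 / 11.4 ≈ 296.85.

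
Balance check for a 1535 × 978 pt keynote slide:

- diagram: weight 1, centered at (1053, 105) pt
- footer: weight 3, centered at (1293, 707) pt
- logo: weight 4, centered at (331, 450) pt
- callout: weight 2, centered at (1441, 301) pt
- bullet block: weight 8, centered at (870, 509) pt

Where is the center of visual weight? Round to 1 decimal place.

Total weight = 1 + 3 + 4 + 2 + 8 = 18.
Σw·x = 1·1053 + 3·1293 + 4·331 + 2·1441 + 8·870 = 16098, so x̄ = 16098/18 ≈ 894.33.
Σw·y = 1·105 + 3·707 + 4·450 + 2·301 + 8·509 = 8700, so ȳ = 8700/18 ≈ 483.33.

(894.3, 483.3)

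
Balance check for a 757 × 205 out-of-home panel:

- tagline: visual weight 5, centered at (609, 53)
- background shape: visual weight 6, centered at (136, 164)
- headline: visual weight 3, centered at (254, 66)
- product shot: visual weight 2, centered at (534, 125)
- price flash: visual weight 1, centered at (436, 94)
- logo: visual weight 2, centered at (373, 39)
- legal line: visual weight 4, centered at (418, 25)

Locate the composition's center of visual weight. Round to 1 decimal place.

(371.5, 85.6)

Σw = 5 + 6 + 3 + 2 + 1 + 2 + 4 = 23.
x: moment 8545 / weight 23 ≈ 371.52
Σw·y = 1969; ȳ = 1969/23 ≈ 85.61.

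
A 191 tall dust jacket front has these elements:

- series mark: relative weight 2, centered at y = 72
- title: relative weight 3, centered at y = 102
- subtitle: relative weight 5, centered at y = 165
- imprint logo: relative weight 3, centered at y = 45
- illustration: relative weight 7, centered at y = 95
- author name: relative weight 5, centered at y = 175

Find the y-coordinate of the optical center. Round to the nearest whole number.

y ≈ 118

Weights sum to 2 + 3 + 5 + 3 + 7 + 5 = 25.
y: (2·72 + 3·102 + 5·165 + 3·45 + 7·95 + 5·175) / 25 = 2950 / 25 ≈ 118.00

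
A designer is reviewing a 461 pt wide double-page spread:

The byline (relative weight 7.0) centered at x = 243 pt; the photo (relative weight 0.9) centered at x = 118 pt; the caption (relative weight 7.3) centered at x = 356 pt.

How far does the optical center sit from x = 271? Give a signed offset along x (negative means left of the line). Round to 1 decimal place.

≈ 18.9 pt

Weights sum to 7.0 + 0.9 + 7.3 = 15.2.
x-moment: 7.0·243 + 0.9·118 + 7.3·356 = 4406.0; centroid 4406.0/15.2 ≈ 289.87.
Against x = 271, that's 289.87 − 271 = 18.87.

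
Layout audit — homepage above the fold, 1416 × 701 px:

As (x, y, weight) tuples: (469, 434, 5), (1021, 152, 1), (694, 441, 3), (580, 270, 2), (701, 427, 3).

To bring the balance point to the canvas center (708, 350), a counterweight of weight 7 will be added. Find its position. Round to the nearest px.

After adding the counterweight, total weight = 5 + 1 + 3 + 2 + 3 + 7 = 21.
x: target moment 21×708 = 14868; current 5·469 + 1·1021 + 3·694 + 2·580 + 3·701 = 8711; the counterweight supplies 6157, so x = 6157/7 ≈ 879.57.
y: target moment 21×350 = 7350; current 5·434 + 1·152 + 3·441 + 2·270 + 3·427 = 5466; the counterweight supplies 1884, so y = 1884/7 ≈ 269.14.

(880, 269)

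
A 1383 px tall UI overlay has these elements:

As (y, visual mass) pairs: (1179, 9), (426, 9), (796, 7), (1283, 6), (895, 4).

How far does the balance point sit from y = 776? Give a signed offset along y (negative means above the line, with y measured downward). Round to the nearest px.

≈ 118 px

Total weight = 9 + 9 + 7 + 6 + 4 = 35.
y: (9·1179 + 9·426 + 7·796 + 6·1283 + 4·895) / 35 = 31295 / 35 ≈ 894.14
Against y = 776, that's 894.14 − 776 = 118.14.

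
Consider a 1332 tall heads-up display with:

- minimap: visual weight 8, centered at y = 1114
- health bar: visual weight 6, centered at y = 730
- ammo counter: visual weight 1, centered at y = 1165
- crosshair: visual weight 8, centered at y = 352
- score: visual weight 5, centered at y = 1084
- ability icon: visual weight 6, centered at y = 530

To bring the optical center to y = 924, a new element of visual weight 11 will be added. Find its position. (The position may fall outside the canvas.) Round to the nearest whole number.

y ≈ 1428

With the new element, Σw becomes 8 + 6 + 1 + 8 + 5 + 6 + 11 = 45.
Along y: (25873 + 11·y) / 45 = 924 (existing moment 8·1114 + 6·730 + 1·1165 + 8·352 + 5·1084 + 6·530 = 25873) ⇒ y = (41580 − 25873) / 11 ≈ 1427.91.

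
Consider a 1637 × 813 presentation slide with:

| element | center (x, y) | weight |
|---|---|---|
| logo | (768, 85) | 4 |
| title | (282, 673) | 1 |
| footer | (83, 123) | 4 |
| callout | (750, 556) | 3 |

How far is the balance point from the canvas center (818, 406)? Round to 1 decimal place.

≈ 353.0

Weights sum to 4 + 1 + 4 + 3 = 12.
x-moment: 4·768 + 1·282 + 4·83 + 3·750 = 5936; centroid 5936/12 ≈ 494.67.
y-moment: 4·85 + 1·673 + 4·123 + 3·556 = 3173; centroid 3173/12 ≈ 264.42.
Offset from (818, 406): Δx ≈ -323.33, Δy ≈ -141.58; distance = √(Δx² + Δy²) ≈ 352.97.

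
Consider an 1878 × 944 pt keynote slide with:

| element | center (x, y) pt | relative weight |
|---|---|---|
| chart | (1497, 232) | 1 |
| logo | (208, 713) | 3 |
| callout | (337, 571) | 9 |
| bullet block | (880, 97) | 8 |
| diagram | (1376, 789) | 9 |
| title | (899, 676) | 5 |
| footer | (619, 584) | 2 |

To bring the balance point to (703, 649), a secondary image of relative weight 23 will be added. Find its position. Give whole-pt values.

(516, 826)

After adding the secondary image, total weight = 1 + 3 + 9 + 8 + 9 + 5 + 2 + 23 = 60.
x: need Σw·x = 60·703 = 42180. Existing = 1·1497 + 3·208 + 9·337 + 8·880 + 9·1376 + 5·899 + 2·619 = 30311. Remainder 11869 / 23 ≈ 516.04.
y: need Σw·y = 60·649 = 38940. Existing = 1·232 + 3·713 + 9·571 + 8·97 + 9·789 + 5·676 + 2·584 = 19935. Remainder 19005 / 23 ≈ 826.30.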